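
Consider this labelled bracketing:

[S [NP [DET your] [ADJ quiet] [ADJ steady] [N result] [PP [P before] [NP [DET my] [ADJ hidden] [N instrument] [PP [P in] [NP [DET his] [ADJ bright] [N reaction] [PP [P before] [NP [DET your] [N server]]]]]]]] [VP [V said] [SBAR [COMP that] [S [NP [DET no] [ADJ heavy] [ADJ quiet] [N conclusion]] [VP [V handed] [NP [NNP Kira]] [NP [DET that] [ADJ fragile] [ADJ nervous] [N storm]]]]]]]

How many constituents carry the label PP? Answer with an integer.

Scanning left to right, an opening `[PP` appears at word positions 5, 9, 13 — 3 in total.

3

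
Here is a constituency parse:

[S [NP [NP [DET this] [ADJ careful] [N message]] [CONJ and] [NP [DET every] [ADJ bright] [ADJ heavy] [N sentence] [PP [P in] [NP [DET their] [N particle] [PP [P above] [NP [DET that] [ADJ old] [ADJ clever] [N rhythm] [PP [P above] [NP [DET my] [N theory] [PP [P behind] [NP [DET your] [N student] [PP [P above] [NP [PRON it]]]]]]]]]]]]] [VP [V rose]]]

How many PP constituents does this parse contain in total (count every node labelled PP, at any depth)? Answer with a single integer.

5

Listing each PP by its span: [PP in their particle above that old clever rhythm above my theory behind your student above it]; [PP above that old clever rhythm above my theory behind your student above it]; [PP above my theory behind your student above it]; [PP behind your student above it]; [PP above it] — that makes 5.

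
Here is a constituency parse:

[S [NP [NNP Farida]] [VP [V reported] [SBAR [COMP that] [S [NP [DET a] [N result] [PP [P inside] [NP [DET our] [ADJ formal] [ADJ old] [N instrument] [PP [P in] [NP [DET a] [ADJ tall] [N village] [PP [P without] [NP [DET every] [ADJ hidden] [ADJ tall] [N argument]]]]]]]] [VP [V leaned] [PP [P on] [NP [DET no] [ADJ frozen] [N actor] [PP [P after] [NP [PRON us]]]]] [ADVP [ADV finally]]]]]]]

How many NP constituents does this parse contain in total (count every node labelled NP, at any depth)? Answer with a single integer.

7

The NP constituents are: [NP Farida]; [NP a result inside our formal old instrument in a tall village without every hidden tall argument]; [NP our formal old instrument in a tall village without every hidden tall argument]; [NP a tall village without every hidden tall argument]; [NP every hidden tall argument]; [NP no frozen actor after us] …. Total: 7.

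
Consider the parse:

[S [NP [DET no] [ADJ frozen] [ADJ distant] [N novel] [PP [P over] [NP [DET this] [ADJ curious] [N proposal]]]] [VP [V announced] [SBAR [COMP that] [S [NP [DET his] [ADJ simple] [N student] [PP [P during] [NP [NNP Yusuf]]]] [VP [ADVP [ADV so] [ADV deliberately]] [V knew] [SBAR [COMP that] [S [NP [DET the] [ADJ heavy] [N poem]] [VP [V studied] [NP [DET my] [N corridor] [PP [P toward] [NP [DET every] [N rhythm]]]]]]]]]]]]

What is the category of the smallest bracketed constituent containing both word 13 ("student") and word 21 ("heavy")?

S

Word 13 lies under S → VP → SBAR → S → NP → N; word 21 lies under S → VP → SBAR → S → VP → SBAR → S → NP → ADJ. The lowest shared node is the S.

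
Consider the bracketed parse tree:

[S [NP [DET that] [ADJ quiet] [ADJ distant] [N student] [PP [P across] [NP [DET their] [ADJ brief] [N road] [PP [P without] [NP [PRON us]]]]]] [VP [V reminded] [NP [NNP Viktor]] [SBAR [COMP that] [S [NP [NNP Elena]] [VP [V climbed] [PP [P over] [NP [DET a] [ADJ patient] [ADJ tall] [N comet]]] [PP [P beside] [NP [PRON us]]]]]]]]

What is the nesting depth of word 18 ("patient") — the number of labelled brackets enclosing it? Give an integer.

Path from the root down to the word: S → VP → SBAR → S → VP → PP → NP → ADJ. That is 8 enclosing brackets.

8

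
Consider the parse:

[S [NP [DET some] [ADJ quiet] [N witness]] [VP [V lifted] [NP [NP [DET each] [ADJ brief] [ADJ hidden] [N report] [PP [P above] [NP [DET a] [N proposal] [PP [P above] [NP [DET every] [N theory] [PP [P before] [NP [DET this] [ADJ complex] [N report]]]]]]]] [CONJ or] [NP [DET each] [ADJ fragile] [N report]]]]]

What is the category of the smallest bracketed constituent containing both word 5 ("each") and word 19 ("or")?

Word 5 lies under S → VP → NP → NP → DET; word 19 lies under S → VP → NP → CONJ. The lowest shared node is the NP.

NP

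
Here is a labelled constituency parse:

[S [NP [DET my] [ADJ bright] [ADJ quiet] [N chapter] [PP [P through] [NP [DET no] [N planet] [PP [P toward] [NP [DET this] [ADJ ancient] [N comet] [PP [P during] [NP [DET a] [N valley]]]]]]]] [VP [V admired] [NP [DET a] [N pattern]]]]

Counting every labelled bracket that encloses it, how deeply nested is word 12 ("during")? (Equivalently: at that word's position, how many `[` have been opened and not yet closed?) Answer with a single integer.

Counting open brackets not yet closed at "during": [S [NP [PP [NP [PP [NP [PP [P = 8.

8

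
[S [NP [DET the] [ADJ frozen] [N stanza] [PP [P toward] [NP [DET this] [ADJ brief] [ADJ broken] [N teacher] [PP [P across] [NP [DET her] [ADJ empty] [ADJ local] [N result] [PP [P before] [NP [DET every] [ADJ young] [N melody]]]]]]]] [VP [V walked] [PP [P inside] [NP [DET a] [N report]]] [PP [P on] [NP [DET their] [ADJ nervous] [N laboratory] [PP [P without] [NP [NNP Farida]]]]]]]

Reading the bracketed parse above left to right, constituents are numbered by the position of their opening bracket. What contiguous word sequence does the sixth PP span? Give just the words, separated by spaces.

without Farida

In left-to-right order the PP constituents are "toward this brief broken teacher across her empty local result before every young melody"; "across her empty local result before every young melody"; "before every young melody"; "inside a report"; "on their nervous laboratory without Farida"; "without Farida". Number 6 is "without Farida".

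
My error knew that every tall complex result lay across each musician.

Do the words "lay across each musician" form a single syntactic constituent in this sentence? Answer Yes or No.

Yes

The sequence corresponds to a single VP node — the verb phrase "lay across each musician".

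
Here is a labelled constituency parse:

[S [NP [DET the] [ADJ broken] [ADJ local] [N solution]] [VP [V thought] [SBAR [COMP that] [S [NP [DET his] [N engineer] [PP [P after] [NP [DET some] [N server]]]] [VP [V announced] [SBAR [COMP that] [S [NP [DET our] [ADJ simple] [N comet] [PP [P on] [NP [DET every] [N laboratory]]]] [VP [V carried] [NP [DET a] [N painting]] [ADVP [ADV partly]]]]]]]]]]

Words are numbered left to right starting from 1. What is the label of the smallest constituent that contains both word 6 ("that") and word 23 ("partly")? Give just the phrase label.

SBAR

Word 6 lies under S → VP → SBAR → COMP; word 23 lies under S → VP → SBAR → S → VP → SBAR → S → VP → ADVP → ADV. The lowest shared node is the SBAR.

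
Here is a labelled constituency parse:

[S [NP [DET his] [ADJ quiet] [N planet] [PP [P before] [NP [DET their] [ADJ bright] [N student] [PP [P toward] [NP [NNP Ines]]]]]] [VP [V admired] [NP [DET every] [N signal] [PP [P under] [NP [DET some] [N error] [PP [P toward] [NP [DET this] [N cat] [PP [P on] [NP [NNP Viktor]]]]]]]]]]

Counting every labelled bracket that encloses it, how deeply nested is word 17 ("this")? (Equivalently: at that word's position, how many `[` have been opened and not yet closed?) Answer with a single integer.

8

The word sits inside DET, which is inside NP, inside PP, inside NP, inside PP, inside NP, inside VP, inside S — 8 brackets in all.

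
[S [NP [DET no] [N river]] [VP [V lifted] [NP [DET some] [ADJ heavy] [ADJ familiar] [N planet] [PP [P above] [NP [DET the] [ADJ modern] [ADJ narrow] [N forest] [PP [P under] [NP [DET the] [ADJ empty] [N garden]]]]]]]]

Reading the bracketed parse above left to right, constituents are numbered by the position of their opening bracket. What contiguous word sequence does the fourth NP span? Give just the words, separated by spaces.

the empty garden

In left-to-right order the NP constituents are "no river"; "some heavy familiar planet above the modern narrow forest under the empty garden"; "the modern narrow forest under the empty garden"; "the empty garden". Number 4 is "the empty garden".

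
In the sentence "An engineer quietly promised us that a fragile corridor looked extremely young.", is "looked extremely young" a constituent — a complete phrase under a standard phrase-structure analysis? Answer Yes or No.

The sequence corresponds to a single VP node — the verb phrase "looked extremely young".

Yes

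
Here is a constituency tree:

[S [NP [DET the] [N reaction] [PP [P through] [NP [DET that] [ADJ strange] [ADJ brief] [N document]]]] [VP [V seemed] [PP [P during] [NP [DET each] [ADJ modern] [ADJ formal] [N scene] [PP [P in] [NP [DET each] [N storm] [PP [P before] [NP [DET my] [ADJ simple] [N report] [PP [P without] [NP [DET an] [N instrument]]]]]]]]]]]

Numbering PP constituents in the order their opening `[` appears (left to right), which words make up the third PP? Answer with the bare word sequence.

in each storm before my simple report without an instrument

In left-to-right order the PP constituents are "through that strange brief document"; "during each modern formal scene in each storm before my simple report without an instrument"; "in each storm before my simple report without an instrument"; "before my simple report without an instrument"; "without an instrument". Number 3 is "in each storm before my simple report without an instrument".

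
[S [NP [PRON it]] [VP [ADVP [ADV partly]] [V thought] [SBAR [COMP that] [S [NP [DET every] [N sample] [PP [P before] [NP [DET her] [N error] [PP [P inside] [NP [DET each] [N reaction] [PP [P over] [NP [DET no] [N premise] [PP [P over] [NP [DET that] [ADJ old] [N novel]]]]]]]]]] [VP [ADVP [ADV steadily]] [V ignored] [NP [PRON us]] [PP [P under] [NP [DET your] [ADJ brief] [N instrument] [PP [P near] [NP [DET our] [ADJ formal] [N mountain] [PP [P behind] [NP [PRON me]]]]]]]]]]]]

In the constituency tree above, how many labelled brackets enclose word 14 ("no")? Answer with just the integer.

12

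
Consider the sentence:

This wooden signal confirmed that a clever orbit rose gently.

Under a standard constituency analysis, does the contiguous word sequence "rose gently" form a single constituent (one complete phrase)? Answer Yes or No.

The sequence corresponds to a single VP node — the verb phrase "rose gently".

Yes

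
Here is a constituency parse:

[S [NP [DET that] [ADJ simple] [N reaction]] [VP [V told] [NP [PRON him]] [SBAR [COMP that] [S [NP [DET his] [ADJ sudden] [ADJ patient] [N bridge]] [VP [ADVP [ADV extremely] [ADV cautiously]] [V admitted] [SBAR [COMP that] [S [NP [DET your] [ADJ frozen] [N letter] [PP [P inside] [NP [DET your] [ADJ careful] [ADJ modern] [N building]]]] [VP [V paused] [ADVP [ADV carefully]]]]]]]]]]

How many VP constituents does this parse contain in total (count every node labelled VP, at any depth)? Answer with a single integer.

3

Scanning left to right, an opening `[VP` appears at word positions 4, 11, 23 — 3 in total.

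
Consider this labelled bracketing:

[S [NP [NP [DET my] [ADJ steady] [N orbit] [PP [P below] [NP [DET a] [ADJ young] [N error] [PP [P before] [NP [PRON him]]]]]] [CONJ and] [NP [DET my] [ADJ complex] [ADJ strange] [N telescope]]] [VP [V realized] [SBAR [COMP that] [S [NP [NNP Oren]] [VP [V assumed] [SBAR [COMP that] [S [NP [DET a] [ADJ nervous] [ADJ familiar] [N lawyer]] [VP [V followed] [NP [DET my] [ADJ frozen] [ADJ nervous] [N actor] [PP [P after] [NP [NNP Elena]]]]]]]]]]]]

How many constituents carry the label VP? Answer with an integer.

3

The VP constituents are: [VP realized that Oren assumed that a nervous familiar lawyer followed my frozen nervous actor after Elena]; [VP assumed that a nervous familiar lawyer followed my frozen nervous actor after Elena]; [VP followed my frozen nervous actor after Elena]. Total: 3.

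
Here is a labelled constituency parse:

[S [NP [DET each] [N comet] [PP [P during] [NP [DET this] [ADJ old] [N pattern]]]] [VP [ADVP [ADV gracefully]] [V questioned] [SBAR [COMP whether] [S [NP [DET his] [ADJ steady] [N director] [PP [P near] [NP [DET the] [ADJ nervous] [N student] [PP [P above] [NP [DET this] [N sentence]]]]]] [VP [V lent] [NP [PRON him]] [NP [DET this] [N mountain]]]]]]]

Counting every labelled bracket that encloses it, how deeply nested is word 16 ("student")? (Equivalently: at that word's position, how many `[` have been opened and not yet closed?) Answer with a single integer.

8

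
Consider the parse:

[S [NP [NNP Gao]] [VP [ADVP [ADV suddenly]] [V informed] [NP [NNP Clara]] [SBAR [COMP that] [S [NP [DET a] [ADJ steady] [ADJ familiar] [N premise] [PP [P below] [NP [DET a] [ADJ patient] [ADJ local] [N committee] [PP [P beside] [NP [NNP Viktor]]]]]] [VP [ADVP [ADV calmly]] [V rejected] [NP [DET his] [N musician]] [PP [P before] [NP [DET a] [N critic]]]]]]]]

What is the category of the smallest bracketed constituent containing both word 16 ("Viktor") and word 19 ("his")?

S

Word 16 lies under S → VP → SBAR → S → NP → PP → NP → PP → NP → NNP; word 19 lies under S → VP → SBAR → S → VP → NP → DET. The lowest shared node is the S.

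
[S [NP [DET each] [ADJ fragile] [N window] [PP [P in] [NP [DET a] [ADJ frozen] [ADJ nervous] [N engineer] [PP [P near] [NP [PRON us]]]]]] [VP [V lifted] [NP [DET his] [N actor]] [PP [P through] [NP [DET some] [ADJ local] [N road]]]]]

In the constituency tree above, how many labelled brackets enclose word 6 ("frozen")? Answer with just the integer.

5

The word sits inside ADJ, which is inside NP, inside PP, inside NP, inside S — 5 brackets in all.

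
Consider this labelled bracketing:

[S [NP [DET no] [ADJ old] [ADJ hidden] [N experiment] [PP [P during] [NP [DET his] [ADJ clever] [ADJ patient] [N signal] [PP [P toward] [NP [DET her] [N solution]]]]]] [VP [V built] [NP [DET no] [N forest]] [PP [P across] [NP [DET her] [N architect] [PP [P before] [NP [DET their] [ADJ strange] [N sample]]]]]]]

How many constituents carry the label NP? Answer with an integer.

The NP constituents are: [NP no old hidden experiment during his clever patient signal toward her solution]; [NP his clever patient signal toward her solution]; [NP her solution]; [NP no forest]; [NP her architect before their strange sample]; [NP their strange sample]. Total: 6.

6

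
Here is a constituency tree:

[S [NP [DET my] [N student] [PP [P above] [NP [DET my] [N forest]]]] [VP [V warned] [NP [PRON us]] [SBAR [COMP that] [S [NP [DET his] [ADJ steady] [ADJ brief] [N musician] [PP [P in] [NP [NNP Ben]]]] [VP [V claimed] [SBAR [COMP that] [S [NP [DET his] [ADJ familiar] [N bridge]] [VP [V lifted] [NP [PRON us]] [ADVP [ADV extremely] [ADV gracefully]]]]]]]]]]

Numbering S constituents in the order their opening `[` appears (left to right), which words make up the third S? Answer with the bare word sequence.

The S opening brackets appear, in order, over: "my student above my forest warned us that his steady brief musician in Ben claimed that his familiar bridge lifted us extremely gracefully"; "his steady brief musician in Ben claimed that his familiar bridge lifted us extremely gracefully"; "his familiar bridge lifted us extremely gracefully". The third one spans "his familiar bridge lifted us extremely gracefully".

his familiar bridge lifted us extremely gracefully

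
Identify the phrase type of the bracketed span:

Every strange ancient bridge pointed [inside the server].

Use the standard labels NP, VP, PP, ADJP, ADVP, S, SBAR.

"inside" is the head of the bracketed span, so the span is a prepositional phrase: PP.

PP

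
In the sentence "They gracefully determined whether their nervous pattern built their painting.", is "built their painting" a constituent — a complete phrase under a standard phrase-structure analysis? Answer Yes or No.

Yes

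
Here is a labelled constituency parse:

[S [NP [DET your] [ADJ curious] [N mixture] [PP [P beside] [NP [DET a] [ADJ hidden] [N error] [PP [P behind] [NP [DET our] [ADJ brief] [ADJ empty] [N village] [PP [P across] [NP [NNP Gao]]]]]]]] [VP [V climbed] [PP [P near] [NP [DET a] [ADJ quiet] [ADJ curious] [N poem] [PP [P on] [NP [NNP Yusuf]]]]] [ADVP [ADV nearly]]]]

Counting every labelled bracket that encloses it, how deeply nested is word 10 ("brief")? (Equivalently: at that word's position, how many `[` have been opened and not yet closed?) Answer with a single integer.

Counting open brackets not yet closed at "brief": [S [NP [PP [NP [PP [NP [ADJ = 7.

7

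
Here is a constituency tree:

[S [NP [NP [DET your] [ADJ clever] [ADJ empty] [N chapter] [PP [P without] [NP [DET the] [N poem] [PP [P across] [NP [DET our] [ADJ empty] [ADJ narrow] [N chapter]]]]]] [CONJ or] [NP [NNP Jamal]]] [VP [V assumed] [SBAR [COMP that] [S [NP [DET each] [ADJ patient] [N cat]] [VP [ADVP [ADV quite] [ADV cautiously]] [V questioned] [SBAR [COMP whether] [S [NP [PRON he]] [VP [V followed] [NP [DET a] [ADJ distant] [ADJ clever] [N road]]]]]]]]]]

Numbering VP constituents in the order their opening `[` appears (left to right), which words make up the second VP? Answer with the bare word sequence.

quite cautiously questioned whether he followed a distant clever road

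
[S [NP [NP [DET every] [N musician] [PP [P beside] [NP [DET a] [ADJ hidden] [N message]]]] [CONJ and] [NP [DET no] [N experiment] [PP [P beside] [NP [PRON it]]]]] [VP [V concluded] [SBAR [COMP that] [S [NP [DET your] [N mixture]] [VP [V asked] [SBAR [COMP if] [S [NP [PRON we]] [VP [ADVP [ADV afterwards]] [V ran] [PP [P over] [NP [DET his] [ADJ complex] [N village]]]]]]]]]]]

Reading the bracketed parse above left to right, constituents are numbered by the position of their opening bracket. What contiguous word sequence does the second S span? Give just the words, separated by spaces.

your mixture asked if we afterwards ran over his complex village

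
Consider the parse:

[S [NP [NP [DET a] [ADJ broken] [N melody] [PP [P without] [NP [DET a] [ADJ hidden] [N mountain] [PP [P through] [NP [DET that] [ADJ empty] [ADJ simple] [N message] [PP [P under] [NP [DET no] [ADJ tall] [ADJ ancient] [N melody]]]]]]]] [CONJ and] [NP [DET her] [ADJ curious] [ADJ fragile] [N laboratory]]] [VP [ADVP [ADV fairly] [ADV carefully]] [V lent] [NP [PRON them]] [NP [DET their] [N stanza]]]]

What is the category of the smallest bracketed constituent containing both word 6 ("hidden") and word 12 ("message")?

The smallest bracket enclosing both words is [NP a hidden mountain through that empty simple message under no tall ancient melody], so the label is NP.

NP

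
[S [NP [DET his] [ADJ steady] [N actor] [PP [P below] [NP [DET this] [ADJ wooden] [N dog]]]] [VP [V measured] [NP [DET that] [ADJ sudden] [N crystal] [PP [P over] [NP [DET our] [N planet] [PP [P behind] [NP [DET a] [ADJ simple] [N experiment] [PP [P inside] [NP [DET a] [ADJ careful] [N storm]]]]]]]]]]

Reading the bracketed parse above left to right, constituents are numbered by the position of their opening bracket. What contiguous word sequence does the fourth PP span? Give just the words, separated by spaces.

The PP opening brackets appear, in order, over: "below this wooden dog"; "over our planet behind a simple experiment inside a careful storm"; "behind a simple experiment inside a careful storm"; "inside a careful storm". The fourth one spans "inside a careful storm".

inside a careful storm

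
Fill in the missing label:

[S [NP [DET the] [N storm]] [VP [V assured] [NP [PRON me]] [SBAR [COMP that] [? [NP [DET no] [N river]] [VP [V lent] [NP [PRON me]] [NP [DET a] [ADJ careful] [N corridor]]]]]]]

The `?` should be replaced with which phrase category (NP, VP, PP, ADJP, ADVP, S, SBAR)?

S

Looking at what the `?` directly dominates — NP, VP — this is a clause (S).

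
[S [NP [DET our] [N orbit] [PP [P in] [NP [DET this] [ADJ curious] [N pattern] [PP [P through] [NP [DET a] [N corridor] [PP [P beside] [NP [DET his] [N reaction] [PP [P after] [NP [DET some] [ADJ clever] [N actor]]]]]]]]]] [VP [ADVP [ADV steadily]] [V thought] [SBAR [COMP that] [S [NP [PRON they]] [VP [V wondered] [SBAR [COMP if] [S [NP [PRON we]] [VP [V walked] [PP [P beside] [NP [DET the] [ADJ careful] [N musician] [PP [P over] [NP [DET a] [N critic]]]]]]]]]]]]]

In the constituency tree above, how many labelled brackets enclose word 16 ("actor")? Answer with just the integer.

11

The word sits inside N, which is inside NP, inside PP, inside NP, inside PP, inside NP, inside PP, inside NP, inside PP, inside NP, inside S — 11 brackets in all.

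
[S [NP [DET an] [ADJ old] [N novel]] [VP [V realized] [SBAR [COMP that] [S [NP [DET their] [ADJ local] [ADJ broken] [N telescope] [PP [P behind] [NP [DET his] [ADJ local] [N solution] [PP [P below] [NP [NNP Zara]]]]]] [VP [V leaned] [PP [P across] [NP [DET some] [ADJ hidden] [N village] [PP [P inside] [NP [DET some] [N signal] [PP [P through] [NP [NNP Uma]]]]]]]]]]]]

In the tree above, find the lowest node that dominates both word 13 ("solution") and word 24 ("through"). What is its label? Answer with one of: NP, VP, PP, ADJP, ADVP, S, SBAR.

S

Word 13 lies under S → VP → SBAR → S → NP → PP → NP → N; word 24 lies under S → VP → SBAR → S → VP → PP → NP → PP → NP → PP → P. The lowest shared node is the S.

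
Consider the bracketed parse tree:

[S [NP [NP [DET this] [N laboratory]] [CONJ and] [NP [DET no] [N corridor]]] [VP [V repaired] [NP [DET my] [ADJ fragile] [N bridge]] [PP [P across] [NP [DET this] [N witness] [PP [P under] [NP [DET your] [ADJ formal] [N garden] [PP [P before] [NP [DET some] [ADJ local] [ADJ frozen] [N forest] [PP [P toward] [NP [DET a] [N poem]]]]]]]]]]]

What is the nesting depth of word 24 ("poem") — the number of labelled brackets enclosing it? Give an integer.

11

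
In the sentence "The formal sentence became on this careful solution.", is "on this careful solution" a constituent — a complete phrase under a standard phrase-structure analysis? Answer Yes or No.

These words form the whole prepositional phrase headed by "on", so yes — one constituent.

Yes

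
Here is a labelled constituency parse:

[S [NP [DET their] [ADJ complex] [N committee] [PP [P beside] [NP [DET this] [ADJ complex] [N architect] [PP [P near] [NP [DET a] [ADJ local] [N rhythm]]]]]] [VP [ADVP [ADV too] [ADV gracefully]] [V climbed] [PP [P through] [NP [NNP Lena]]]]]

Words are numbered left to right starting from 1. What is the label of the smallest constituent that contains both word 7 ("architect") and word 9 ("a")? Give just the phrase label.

NP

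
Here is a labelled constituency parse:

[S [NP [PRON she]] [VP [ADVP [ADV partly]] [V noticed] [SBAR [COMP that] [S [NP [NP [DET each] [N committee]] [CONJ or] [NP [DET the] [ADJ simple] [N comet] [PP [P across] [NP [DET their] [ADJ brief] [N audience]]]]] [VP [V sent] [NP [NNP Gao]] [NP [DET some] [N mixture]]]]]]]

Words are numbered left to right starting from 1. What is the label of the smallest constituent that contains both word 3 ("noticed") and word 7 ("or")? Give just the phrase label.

VP

Both words fall inside [VP partly noticed that each committee or the simple comet across their brief audience sent Gao some mixture] (words 2–18), and no smaller constituent contains them both. Label: VP.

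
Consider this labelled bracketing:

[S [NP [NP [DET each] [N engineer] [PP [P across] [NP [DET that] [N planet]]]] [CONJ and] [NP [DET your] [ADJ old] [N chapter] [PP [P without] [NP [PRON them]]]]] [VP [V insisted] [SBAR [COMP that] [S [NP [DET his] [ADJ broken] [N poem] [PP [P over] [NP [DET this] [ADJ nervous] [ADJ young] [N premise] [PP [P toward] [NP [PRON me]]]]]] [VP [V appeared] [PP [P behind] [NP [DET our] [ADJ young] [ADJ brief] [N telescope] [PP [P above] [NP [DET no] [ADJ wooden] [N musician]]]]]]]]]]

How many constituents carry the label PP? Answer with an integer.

Listing each PP by its span: [PP across that planet]; [PP without them]; [PP over this nervous young premise toward me]; [PP toward me]; [PP behind our young brief telescope above no wooden musician]; [PP above no wooden musician] — that makes 6.

6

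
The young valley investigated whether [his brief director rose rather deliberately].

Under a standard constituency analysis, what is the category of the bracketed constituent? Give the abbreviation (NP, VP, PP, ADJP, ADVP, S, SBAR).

S

The bracketed span "his brief director rose rather deliberately" is headed by "rose", making it a clause (S).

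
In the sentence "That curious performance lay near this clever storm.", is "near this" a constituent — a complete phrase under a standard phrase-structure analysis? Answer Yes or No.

"near" belongs to the preposition "near" while "this" belongs to the noun phrase "this clever storm"; a span that runs across that boundary is not a single phrase.

No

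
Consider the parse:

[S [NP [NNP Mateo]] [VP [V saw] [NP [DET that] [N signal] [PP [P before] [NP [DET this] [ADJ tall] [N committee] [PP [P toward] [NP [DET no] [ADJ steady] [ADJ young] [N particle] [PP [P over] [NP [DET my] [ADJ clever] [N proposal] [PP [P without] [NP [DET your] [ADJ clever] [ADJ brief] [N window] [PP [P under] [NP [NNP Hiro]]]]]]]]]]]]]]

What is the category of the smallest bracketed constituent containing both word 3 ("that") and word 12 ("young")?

NP

Both words fall inside [NP that signal before this tall committee toward no steady young particle over my clever proposal without your clever brief window under Hiro] (words 3–24), and no smaller constituent contains them both. Label: NP.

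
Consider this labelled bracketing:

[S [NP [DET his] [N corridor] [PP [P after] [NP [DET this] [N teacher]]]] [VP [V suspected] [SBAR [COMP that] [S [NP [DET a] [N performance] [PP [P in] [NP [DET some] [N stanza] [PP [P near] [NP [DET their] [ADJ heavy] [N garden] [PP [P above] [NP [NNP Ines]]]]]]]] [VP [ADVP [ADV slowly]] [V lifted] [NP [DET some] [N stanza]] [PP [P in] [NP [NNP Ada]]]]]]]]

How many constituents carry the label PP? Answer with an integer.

Listing each PP by its span: [PP after this teacher]; [PP in some stanza near their heavy garden above Ines]; [PP near their heavy garden above Ines]; [PP above Ines]; [PP in Ada] — that makes 5.

5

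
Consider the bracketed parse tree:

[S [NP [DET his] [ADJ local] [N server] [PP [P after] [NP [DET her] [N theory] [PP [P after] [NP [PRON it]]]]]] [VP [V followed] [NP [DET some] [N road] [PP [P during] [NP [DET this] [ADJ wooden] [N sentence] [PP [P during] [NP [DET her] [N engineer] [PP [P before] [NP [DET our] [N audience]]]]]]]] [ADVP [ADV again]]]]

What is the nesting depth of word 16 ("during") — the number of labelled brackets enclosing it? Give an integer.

7

Path from the root down to the word: S → VP → NP → PP → NP → PP → P. That is 7 enclosing brackets.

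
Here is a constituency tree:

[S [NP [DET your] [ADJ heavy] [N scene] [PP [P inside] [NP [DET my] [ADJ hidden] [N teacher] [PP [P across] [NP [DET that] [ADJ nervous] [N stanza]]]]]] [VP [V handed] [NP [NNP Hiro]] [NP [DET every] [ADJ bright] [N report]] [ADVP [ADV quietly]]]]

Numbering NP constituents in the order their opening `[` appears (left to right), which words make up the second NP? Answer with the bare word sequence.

my hidden teacher across that nervous stanza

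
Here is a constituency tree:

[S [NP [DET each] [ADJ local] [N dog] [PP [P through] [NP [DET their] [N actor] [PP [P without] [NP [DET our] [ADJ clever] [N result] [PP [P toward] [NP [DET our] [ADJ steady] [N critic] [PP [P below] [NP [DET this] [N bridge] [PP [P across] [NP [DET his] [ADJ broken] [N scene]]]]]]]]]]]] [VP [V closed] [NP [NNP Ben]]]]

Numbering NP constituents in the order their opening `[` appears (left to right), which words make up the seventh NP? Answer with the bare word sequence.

Ben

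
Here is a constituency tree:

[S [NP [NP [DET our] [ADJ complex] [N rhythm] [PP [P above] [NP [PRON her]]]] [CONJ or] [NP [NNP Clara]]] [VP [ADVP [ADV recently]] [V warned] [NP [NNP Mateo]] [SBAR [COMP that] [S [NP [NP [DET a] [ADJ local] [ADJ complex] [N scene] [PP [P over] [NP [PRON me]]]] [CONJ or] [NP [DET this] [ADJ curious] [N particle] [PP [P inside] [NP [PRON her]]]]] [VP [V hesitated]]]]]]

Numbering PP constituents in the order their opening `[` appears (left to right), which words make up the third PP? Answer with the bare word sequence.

inside her

The PP opening brackets appear, in order, over: "above her"; "over me"; "inside her". The third one spans "inside her".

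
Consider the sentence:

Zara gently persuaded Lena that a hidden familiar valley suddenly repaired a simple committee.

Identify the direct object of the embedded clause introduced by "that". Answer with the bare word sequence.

a simple committee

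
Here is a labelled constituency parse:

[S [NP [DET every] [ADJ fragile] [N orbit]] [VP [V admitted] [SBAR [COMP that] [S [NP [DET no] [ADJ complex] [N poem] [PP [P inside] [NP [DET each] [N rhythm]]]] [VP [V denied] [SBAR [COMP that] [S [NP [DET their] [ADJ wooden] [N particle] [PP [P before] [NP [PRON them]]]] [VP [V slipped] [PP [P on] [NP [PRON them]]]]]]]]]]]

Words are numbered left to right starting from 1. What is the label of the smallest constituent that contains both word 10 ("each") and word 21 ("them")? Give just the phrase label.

The smallest bracket enclosing both words is [S no complex poem inside each rhythm denied that their wooden particle before them slipped on them], so the label is S.

S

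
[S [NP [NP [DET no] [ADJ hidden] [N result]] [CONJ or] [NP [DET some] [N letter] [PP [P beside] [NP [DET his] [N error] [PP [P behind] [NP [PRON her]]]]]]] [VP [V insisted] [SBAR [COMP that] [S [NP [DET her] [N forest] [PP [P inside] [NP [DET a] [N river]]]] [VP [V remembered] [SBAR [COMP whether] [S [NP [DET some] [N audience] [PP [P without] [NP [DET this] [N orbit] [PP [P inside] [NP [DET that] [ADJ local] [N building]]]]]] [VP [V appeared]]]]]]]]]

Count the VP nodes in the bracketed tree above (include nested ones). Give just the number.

3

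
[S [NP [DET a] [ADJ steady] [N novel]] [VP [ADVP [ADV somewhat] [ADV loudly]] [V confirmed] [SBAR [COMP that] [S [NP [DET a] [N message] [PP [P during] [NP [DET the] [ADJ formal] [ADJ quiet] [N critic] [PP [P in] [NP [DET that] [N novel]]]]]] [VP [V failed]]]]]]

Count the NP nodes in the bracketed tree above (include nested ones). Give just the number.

4

Listing each NP by its span: [NP a steady novel]; [NP a message during the formal quiet critic in that novel]; [NP the formal quiet critic in that novel]; [NP that novel] — that makes 4.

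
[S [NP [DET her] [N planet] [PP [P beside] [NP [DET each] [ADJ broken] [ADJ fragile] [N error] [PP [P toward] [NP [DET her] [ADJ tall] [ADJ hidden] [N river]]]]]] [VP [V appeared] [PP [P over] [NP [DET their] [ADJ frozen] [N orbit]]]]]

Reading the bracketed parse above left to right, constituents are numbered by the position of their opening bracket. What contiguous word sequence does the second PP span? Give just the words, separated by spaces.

toward her tall hidden river

The PP opening brackets appear, in order, over: "beside each broken fragile error toward her tall hidden river"; "toward her tall hidden river"; "over their frozen orbit". The second one spans "toward her tall hidden river".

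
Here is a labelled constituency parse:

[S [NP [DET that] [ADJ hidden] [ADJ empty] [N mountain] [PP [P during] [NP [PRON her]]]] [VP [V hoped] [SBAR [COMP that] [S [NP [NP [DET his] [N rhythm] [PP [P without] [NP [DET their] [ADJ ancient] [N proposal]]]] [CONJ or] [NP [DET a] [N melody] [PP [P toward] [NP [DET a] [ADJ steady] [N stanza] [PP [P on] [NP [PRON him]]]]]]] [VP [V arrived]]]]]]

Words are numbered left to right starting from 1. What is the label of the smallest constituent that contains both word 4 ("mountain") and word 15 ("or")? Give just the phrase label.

Both words fall inside [S that hidden empty mountain during her hoped that his rhythm without their ancient proposal or a melody toward a steady stanza on him arrived] (words 1–24), and no smaller constituent contains them both. Label: S.

S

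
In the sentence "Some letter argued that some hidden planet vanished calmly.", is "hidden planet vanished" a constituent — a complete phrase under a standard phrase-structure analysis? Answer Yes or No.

"hidden" belongs to the noun phrase "some hidden planet" while "vanished" belongs to the verb phrase "vanished calmly"; a span that runs across that boundary is not a single phrase.

No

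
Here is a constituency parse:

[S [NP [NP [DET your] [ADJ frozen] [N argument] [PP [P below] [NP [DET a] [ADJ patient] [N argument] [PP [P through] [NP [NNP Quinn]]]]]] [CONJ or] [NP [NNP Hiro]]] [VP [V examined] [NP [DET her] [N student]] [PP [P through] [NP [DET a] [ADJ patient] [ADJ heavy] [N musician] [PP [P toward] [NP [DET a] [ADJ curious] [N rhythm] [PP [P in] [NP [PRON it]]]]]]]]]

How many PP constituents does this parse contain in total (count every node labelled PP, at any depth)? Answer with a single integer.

5

Scanning left to right, an opening `[PP` appears at word positions 4, 8, 15, 20, 24 — 5 in total.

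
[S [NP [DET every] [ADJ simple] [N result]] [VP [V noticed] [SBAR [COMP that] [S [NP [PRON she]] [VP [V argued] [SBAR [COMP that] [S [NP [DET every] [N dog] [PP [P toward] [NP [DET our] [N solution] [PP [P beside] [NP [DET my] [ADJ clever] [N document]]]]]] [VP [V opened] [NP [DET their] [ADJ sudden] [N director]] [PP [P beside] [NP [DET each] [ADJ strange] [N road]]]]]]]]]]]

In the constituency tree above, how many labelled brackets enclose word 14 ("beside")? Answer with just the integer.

The word sits inside P, which is inside PP, inside NP, inside PP, inside NP, inside S, inside SBAR, inside VP, inside S, inside SBAR, inside VP, inside S — 12 brackets in all.

12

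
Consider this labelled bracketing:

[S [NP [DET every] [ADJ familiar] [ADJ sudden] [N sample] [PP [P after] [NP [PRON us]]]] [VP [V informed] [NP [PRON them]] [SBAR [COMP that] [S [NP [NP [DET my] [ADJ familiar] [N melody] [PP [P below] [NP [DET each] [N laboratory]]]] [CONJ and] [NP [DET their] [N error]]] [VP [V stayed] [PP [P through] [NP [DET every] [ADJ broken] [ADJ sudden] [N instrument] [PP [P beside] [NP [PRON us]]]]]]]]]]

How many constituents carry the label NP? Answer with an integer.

9

The NP constituents are: [NP every familiar sudden sample after us]; [NP us]; [NP them]; [NP my familiar melody below each laboratory and their error]; [NP my familiar melody below each laboratory]; [NP each laboratory] …. Total: 9.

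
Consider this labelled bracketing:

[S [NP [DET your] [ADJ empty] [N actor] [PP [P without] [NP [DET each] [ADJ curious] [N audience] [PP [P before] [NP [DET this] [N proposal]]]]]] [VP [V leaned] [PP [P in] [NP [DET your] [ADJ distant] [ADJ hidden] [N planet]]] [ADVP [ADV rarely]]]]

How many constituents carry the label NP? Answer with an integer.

4

The NP constituents are: [NP your empty actor without each curious audience before this proposal]; [NP each curious audience before this proposal]; [NP this proposal]; [NP your distant hidden planet]. Total: 4.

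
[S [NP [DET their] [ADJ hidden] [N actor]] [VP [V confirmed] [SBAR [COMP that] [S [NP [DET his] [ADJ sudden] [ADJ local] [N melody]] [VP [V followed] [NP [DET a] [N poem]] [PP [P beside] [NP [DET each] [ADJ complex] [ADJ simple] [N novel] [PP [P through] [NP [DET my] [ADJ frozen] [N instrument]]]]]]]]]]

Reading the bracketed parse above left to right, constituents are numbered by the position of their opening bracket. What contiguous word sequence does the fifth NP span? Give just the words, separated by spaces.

my frozen instrument

Opening `[NP` markers occur at word positions 1, 6, 11, 14, 19; the fifth of these opens the constituent [NP my frozen instrument].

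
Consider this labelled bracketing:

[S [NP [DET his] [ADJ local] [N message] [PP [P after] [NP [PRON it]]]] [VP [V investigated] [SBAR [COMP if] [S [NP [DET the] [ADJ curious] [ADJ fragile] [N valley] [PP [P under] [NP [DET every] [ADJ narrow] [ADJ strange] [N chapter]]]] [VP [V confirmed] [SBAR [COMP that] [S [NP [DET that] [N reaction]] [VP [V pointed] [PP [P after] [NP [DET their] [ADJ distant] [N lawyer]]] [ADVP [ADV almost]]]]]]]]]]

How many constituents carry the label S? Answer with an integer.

Listing each S by its span: [S his local message after it investigated if the curious fragile valley under every narrow strange chapter confirmed that that reaction pointed after their distant lawyer almost]; [S the curious fragile valley under every narrow strange chapter confirmed that that reaction pointed after their distant lawyer almost]; [S that reaction pointed after their distant lawyer almost] — that makes 3.

3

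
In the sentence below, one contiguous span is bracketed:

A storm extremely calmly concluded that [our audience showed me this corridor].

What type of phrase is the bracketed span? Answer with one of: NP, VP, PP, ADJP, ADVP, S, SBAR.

"showed" is the head of the bracketed span, so the span is a clause: S.

S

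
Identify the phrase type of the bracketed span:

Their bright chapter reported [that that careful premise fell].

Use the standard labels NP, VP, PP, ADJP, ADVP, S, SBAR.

SBAR

The span is built around the complementizer "that" — a subordinate clause (SBAR).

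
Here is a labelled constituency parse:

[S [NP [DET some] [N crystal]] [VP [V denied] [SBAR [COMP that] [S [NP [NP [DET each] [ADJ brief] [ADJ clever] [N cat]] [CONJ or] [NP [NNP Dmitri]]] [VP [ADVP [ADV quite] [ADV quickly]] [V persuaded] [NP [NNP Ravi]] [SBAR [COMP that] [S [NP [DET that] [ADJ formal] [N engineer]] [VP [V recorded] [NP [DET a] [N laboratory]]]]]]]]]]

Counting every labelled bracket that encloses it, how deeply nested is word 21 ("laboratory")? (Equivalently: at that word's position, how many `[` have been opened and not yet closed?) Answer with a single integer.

Path from the root down to the word: S → VP → SBAR → S → VP → SBAR → S → VP → NP → N. That is 10 enclosing brackets.

10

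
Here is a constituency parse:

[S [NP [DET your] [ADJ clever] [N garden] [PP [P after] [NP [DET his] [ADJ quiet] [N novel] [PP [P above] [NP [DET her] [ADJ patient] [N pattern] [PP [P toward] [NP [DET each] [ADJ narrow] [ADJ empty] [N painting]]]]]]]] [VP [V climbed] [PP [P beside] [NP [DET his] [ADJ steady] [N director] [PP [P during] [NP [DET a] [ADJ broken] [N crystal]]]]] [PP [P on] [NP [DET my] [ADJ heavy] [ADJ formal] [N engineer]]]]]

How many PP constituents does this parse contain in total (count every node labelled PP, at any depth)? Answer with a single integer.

6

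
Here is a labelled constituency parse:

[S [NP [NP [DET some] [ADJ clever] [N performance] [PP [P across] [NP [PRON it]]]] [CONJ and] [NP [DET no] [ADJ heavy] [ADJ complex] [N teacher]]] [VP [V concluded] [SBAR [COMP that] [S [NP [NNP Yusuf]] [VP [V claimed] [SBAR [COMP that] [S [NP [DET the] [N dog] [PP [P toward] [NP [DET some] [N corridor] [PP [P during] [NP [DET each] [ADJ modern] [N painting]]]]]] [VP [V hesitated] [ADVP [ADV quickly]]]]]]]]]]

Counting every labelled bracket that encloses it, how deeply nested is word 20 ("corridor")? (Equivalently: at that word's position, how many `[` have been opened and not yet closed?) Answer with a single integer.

11

Counting open brackets not yet closed at "corridor": [S [VP [SBAR [S [VP [SBAR [S [NP [PP [NP [N = 11.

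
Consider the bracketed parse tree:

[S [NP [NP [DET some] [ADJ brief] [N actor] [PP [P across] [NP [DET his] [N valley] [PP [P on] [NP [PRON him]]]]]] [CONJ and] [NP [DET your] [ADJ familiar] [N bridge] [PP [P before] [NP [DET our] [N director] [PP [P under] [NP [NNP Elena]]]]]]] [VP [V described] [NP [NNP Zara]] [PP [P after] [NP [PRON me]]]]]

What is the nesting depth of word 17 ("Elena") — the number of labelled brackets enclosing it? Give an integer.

8

Counting open brackets not yet closed at "Elena": [S [NP [NP [PP [NP [PP [NP [NNP = 8.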